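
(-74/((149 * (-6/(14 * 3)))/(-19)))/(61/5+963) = -24605/363262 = -0.07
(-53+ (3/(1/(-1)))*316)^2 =1002001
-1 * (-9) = 9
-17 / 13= -1.31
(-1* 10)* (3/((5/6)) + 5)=-86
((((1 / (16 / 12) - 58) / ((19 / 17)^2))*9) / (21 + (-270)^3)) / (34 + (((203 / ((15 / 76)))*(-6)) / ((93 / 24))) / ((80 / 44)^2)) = -256451375 / 5479292739142632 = -0.00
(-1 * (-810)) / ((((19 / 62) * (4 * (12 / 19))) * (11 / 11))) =4185 / 4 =1046.25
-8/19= -0.42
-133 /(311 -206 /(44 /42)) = -1463 /1258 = -1.16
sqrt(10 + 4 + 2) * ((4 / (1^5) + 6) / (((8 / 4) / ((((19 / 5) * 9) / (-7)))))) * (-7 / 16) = 171 / 4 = 42.75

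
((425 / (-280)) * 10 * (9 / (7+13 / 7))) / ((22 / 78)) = -149175 / 2728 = -54.68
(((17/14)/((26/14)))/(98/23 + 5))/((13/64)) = 12512/35997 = 0.35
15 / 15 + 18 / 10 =2.80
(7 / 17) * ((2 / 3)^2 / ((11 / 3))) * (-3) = -28 / 187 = -0.15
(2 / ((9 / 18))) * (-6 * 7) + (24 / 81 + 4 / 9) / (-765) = -694012 / 4131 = -168.00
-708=-708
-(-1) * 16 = 16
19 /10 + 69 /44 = 763 /220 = 3.47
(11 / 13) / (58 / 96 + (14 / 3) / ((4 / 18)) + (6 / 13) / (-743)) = 392304 / 10016095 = 0.04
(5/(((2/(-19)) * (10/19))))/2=-361/8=-45.12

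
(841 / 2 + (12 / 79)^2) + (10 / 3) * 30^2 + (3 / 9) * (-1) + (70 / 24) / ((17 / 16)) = 726326235 / 212194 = 3422.93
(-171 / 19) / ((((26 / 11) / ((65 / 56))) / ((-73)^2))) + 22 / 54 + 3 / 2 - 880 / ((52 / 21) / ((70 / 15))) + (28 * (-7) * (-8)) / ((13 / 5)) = -967301401 / 39312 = -24605.75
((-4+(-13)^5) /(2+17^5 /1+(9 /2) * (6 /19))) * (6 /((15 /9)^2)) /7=-190475361 /2360517950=-0.08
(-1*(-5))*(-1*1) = -5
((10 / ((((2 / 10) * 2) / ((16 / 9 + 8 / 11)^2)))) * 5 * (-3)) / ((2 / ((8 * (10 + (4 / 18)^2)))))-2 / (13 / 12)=-29584001368 / 312741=-94595.85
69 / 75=23 / 25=0.92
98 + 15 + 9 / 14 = 1591 / 14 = 113.64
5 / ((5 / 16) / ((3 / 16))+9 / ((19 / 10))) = 57 / 73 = 0.78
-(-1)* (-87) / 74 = -87 / 74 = -1.18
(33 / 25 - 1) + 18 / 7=506 / 175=2.89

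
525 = 525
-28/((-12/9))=21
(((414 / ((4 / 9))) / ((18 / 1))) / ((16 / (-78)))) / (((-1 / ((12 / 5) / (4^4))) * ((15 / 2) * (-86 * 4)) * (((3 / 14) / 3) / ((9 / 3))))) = -169533 / 4403200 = -0.04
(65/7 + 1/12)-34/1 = -24.63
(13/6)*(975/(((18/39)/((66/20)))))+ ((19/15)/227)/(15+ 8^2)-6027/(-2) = 38988942437/2151960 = 18117.88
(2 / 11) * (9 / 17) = 18 / 187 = 0.10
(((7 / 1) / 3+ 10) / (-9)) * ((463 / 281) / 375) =-17131 / 2845125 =-0.01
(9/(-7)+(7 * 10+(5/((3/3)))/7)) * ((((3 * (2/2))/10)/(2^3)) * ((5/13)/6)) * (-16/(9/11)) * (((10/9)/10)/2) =-33/182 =-0.18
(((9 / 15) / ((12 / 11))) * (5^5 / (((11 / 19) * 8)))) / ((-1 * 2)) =-11875 / 64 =-185.55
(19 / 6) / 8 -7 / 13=-89 / 624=-0.14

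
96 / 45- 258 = -3838 / 15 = -255.87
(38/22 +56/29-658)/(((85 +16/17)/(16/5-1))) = -709699/42369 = -16.75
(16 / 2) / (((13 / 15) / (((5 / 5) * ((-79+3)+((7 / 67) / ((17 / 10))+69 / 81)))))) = -92365640 / 133263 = -693.11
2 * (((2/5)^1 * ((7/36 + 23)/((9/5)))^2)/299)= 3486125/7846956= 0.44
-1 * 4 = -4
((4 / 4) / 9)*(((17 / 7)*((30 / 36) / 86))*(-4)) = -85 / 8127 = -0.01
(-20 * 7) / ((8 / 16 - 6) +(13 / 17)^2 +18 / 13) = 1051960 / 26529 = 39.65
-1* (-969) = 969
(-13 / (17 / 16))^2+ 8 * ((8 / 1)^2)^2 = 9513216 / 289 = 32917.70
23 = 23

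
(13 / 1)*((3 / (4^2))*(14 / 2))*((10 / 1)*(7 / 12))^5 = 4779490625 / 41472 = 115246.21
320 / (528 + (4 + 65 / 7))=2240 / 3789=0.59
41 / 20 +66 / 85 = 961 / 340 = 2.83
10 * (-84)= -840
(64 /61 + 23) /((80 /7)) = 10269 /4880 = 2.10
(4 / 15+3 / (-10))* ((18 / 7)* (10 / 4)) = -0.21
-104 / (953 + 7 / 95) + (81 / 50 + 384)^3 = 324495554065871111 / 5658875000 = 57342767.61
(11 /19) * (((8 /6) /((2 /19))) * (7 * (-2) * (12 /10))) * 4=-492.80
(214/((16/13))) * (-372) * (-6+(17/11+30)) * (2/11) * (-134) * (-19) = -92549653638/121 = -764873170.56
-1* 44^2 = -1936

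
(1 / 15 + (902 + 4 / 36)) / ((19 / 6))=81196 / 285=284.90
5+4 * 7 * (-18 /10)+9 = -182 /5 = -36.40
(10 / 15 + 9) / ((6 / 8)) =116 / 9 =12.89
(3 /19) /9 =1 /57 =0.02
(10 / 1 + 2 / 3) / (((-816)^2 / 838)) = 419 / 31212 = 0.01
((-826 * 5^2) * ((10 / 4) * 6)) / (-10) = 30975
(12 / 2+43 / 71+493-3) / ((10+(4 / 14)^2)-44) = -575897 / 39334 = -14.64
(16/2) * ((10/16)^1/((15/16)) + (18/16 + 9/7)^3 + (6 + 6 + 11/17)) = 244722389/1119552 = 218.59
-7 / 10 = -0.70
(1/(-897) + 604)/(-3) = -541787/2691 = -201.33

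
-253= -253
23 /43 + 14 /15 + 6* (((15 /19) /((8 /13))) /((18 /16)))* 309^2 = 8006099843 /12255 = 653292.52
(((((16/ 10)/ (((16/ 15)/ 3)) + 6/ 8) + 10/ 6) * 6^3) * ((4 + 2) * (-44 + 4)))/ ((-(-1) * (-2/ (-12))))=-2151360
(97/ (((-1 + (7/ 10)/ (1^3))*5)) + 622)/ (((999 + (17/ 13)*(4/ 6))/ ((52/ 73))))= 102752/ 258785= 0.40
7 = 7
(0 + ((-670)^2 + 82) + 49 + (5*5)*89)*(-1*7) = -3158792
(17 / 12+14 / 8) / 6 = 19 / 36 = 0.53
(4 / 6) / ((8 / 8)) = 2 / 3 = 0.67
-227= -227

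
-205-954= -1159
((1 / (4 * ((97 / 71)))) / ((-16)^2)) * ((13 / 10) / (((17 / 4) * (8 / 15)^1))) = 2769 / 6754304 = 0.00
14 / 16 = 7 / 8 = 0.88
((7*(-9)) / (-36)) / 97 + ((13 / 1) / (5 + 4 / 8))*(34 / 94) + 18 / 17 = 6587683 / 3410132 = 1.93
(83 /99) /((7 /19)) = 1577 /693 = 2.28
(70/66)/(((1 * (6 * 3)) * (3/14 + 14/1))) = 245/59103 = 0.00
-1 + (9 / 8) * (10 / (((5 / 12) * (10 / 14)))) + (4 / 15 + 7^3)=5701 / 15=380.07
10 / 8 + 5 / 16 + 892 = 14297 / 16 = 893.56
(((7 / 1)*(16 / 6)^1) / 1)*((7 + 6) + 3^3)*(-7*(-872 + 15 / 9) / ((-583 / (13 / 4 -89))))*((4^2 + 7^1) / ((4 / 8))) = 161489723360 / 5247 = 30777534.47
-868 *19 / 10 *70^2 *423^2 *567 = -819847732402440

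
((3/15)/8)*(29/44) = 29/1760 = 0.02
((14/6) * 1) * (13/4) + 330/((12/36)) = 11971/12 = 997.58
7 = 7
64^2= 4096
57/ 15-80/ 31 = 189/ 155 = 1.22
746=746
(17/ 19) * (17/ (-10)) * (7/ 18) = -2023/ 3420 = -0.59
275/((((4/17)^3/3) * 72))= 1351075/1536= 879.61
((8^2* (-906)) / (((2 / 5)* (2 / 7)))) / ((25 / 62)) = -6291264 / 5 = -1258252.80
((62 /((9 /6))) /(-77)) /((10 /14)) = -124 /165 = -0.75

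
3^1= 3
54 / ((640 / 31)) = 837 / 320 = 2.62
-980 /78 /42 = -35 /117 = -0.30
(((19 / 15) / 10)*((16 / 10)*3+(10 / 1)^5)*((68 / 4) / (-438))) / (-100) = 20188469 / 4106250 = 4.92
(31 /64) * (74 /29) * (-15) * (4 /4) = -17205 /928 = -18.54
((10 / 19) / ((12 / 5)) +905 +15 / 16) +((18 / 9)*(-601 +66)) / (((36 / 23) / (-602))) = 1128435965 / 2736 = 412440.05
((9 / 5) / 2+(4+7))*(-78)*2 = -9282 / 5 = -1856.40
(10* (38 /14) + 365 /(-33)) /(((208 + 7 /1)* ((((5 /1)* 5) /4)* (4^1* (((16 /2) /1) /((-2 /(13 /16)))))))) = -2972 /3228225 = -0.00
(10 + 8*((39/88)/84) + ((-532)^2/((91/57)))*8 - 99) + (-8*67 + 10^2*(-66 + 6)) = 5652067205/4004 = 1411605.20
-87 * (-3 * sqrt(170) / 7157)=261 * sqrt(170) / 7157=0.48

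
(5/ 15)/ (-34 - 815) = -1/ 2547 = -0.00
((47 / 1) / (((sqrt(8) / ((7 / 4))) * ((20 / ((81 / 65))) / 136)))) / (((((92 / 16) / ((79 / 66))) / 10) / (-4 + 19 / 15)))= -163041543 * sqrt(2) / 164450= -1402.10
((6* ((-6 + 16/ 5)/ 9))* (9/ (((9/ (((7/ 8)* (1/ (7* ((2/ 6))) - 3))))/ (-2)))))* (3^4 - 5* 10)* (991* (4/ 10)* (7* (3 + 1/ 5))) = -289023168/ 125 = -2312185.34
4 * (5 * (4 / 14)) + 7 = 12.71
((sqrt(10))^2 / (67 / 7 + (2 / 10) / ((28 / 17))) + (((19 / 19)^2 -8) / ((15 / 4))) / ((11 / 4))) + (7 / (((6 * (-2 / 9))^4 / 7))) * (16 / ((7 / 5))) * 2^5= 1269620366 / 223905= 5670.35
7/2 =3.50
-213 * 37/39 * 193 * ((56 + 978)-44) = -501940890/13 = -38610837.69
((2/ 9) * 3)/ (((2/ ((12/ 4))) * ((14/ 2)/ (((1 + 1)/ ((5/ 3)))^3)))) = 216/ 875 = 0.25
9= 9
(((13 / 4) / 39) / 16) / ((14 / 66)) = 11 / 448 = 0.02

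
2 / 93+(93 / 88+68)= 565337 / 8184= 69.08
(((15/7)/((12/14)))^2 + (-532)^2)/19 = 1132121/76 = 14896.33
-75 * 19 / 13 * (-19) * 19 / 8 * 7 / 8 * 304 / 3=22806175 / 52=438580.29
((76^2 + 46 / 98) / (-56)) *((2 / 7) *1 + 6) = -3113517 / 4802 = -648.38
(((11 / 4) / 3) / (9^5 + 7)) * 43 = 473 / 708672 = 0.00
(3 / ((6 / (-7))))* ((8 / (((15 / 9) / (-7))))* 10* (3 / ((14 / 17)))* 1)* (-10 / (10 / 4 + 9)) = -85680 / 23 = -3725.22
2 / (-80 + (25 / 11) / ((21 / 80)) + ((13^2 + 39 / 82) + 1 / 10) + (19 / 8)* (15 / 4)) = 3030720 / 162355471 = 0.02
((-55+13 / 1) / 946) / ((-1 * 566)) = 21 / 267718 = 0.00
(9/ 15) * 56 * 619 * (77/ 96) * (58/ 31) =31211.58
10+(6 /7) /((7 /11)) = 556 /49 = 11.35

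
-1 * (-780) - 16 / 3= 2324 / 3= 774.67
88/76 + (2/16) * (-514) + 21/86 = -205387/3268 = -62.85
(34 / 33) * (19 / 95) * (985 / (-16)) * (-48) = 6698 / 11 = 608.91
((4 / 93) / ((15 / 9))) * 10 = 8 / 31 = 0.26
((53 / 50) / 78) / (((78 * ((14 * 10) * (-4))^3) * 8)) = -53 / 427379097600000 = -0.00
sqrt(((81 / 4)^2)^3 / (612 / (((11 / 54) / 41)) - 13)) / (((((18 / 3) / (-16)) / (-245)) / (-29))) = -251725887*sqrt(596123) / 433544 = -448293.70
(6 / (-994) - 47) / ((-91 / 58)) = 1354996 / 45227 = 29.96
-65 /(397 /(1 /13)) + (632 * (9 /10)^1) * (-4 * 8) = -36130201 /1985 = -18201.61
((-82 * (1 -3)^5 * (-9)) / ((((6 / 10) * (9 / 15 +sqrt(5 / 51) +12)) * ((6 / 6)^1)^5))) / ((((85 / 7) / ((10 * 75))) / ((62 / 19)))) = -29529360000 / 46873 +781200000 * sqrt(255) / 796841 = -614331.29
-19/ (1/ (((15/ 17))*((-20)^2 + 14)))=-117990/ 17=-6940.59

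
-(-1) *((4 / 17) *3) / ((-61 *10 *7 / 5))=-6 / 7259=-0.00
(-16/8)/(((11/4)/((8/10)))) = -32/55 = -0.58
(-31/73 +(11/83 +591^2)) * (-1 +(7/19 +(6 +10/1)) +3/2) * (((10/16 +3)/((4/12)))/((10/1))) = 118019245312503/18419360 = 6407347.77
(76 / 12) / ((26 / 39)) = 19 / 2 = 9.50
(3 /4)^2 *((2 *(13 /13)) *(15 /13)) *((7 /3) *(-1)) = -3.03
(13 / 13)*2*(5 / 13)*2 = 20 / 13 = 1.54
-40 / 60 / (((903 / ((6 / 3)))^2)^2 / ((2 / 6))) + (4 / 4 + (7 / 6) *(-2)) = -7978702047404 / 5984026535529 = -1.33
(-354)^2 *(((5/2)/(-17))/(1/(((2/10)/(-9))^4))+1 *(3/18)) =32355017788/1549125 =20886.00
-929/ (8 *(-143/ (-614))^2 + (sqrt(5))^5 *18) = -0.92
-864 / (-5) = 864 / 5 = 172.80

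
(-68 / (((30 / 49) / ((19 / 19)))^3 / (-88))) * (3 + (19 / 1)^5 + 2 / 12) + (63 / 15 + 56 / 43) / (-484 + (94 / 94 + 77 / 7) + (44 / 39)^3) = 64563136582.81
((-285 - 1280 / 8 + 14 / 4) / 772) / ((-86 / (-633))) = -558939 / 132784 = -4.21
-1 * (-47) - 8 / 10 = 231 / 5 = 46.20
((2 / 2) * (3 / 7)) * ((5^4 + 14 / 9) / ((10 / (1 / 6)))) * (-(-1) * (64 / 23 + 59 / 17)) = 919157 / 32844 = 27.99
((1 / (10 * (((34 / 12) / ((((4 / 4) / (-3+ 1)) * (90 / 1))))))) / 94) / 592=-27 / 946016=-0.00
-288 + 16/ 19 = -5456/ 19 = -287.16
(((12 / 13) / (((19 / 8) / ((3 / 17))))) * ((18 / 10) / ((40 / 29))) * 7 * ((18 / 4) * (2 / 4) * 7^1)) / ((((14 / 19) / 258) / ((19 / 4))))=362716137 / 22100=16412.49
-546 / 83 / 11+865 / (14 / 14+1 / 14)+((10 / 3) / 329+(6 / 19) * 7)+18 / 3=4651086518 / 5707163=814.96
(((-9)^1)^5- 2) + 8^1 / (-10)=-295259 / 5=-59051.80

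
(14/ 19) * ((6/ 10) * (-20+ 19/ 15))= -3934/ 475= -8.28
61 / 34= 1.79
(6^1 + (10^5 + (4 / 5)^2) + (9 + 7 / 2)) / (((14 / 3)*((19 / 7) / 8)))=30005742 / 475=63169.98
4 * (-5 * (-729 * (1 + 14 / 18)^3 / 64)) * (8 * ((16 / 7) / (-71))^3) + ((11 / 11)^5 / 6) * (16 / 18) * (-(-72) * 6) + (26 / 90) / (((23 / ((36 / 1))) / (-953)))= -5184950956308 / 14117799395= -367.26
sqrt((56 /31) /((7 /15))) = 2 * sqrt(930) /31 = 1.97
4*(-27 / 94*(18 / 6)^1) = -162 / 47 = -3.45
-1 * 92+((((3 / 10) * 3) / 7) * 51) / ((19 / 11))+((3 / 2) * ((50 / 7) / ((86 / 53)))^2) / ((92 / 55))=-112169355241 / 1583705480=-70.83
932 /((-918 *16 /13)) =-3029 /3672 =-0.82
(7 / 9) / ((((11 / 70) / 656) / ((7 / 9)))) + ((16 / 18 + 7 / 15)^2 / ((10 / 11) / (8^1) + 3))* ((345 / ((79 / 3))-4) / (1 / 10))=13816985048 / 5357385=2579.05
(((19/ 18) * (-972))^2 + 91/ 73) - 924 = 76777987/ 73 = 1051753.25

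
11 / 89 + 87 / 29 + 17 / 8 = 3737 / 712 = 5.25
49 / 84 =7 / 12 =0.58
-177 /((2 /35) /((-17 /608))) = 105315 /1216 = 86.61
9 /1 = 9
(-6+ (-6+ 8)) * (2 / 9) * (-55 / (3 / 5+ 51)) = 1100 / 1161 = 0.95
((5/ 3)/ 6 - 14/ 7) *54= -93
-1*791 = -791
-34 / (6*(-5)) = 17 / 15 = 1.13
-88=-88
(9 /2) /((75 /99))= 297 /50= 5.94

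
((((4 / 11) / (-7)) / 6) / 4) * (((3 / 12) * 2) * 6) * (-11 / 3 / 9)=1 / 378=0.00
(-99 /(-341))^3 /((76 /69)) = 50301 /2264116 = 0.02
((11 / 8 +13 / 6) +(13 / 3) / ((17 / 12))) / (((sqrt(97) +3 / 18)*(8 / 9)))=-24237 / 1899104 +72711*sqrt(97) / 949552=0.74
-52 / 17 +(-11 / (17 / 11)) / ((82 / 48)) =-5036 / 697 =-7.23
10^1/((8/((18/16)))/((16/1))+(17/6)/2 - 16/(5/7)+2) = -1800/3337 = -0.54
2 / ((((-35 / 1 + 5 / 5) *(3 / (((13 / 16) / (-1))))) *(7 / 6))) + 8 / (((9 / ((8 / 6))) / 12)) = 14.24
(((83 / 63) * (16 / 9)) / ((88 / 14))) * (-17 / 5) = -5644 / 4455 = -1.27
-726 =-726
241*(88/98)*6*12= 763488/49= 15581.39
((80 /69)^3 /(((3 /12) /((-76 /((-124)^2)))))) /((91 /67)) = -651776000 /28728440559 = -0.02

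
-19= -19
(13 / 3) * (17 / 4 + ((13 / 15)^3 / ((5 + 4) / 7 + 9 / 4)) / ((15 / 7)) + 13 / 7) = 11298140893 / 420997500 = 26.84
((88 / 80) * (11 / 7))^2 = 14641 / 4900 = 2.99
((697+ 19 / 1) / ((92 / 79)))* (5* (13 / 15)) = 183833 / 69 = 2664.25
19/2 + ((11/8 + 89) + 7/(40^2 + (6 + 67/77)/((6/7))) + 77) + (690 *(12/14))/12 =1344149657/5943224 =226.17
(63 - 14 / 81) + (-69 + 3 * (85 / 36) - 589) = -190541 / 324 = -588.09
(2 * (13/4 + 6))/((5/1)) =37/10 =3.70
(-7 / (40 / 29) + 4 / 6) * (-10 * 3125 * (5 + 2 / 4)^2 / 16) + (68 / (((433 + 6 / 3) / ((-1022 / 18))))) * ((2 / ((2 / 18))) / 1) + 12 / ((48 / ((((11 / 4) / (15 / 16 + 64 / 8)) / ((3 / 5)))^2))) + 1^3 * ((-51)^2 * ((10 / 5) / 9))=14728684899103 / 56459520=260871.59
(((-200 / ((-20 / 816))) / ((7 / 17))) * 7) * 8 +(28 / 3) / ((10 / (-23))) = 16646078 / 15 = 1109738.53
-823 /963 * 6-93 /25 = -71003 /8025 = -8.85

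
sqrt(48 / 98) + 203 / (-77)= -29 / 11 + 2 * sqrt(6) / 7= -1.94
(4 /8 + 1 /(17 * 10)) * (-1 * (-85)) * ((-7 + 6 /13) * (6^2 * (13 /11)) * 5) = -657900 /11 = -59809.09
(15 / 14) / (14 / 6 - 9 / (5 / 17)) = -225 / 5936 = -0.04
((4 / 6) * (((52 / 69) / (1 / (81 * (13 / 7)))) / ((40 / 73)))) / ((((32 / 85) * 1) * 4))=1887561 / 20608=91.59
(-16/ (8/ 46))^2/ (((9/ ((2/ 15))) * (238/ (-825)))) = -465520/ 1071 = -434.66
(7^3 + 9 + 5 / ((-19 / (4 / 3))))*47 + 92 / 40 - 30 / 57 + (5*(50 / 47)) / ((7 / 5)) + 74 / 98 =21704133103 / 1312710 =16533.84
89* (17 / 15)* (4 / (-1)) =-6052 / 15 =-403.47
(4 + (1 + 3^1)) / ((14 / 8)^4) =2048 / 2401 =0.85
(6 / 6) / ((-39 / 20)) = -20 / 39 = -0.51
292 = 292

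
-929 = -929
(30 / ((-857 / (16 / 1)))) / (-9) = 160 / 2571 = 0.06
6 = 6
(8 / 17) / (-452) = -2 / 1921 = -0.00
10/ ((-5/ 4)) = -8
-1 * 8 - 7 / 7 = -9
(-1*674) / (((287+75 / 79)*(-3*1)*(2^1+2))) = 26623 / 136488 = 0.20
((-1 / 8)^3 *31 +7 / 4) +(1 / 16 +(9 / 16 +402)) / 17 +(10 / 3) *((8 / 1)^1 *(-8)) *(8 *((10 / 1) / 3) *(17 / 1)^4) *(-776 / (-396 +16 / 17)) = -122753863088709161 / 131526144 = -933303899.56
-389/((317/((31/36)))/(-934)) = 5631553/5706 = 986.95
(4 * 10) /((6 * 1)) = 20 /3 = 6.67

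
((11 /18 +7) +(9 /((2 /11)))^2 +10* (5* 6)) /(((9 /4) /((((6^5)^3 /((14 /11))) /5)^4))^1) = 54817049194581861329294212613991109613809954474426368 /1500625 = 36529478846868379061587150000000000000000000000.00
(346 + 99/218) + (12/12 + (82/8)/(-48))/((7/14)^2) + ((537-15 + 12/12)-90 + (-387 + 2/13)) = 26917591/68016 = 395.75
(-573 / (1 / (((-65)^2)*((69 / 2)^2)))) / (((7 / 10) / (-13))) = 749191555125 / 14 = 53513682508.93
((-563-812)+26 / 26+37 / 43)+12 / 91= -5372579 / 3913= -1373.01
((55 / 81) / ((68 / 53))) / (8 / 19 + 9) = 55385 / 985932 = 0.06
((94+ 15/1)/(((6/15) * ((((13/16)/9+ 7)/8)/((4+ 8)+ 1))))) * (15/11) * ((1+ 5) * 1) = 367286400/11231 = 32702.91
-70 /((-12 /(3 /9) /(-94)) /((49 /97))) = -80605 /873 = -92.33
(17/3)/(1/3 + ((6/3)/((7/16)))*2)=119/199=0.60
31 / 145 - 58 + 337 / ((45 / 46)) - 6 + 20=392417 / 1305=300.70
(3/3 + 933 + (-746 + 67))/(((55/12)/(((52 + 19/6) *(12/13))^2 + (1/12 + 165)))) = 285279567/1859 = 153458.62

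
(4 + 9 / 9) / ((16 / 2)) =5 / 8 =0.62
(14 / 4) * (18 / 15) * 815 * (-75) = -256725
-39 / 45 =-13 / 15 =-0.87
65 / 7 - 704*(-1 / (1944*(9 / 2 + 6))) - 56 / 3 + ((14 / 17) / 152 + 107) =643872913 / 6593076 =97.66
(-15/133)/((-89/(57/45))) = 1/623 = 0.00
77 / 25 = 3.08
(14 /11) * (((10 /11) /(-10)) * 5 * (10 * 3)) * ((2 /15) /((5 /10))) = -560 /121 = -4.63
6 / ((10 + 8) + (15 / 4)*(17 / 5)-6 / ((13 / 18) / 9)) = -104 / 763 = -0.14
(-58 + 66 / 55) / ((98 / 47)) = -6674 / 245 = -27.24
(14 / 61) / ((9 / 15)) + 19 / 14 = 4457 / 2562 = 1.74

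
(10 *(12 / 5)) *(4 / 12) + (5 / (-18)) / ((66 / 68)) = 7.71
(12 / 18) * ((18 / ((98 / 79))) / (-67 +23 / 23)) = -79 / 539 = -0.15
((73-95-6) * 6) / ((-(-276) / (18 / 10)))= -126 / 115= -1.10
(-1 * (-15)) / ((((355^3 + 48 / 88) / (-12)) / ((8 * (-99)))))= 1568160 / 492127631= 0.00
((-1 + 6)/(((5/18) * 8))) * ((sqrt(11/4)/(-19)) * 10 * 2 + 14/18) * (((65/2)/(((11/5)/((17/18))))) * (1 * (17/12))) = 657475/19008 - 469625 * sqrt(11)/20064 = -43.04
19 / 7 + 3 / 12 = 83 / 28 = 2.96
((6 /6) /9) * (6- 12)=-2 /3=-0.67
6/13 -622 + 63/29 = -233501/377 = -619.37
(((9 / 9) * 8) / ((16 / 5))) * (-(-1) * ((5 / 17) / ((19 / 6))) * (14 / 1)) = 1050 / 323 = 3.25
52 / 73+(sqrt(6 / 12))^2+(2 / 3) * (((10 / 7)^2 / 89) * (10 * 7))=2.28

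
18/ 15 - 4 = -2.80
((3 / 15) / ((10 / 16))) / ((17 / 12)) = 96 / 425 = 0.23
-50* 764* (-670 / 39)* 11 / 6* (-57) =-2674573000 / 39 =-68578794.87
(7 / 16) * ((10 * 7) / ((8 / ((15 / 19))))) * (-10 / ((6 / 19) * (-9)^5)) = 6125 / 3779136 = 0.00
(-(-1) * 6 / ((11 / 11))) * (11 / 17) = 66 / 17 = 3.88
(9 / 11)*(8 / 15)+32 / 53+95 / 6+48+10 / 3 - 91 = -398653 / 17490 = -22.79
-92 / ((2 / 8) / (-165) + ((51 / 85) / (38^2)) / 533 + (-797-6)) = 5841658680 / 50987617027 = 0.11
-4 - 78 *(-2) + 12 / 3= 156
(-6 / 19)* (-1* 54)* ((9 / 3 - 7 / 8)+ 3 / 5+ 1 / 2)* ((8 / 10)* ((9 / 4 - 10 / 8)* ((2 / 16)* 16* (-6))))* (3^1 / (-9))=83592 / 475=175.98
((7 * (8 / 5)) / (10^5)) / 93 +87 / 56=126421973 / 81375000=1.55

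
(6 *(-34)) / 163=-204 / 163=-1.25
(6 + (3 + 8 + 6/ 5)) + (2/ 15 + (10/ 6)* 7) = 30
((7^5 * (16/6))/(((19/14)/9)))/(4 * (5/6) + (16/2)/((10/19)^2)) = 26471025/2869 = 9226.57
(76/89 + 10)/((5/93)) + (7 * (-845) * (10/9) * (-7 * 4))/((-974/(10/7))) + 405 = 657251129/1950435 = 336.98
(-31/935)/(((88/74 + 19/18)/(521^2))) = -5604170886/1397825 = -4009.21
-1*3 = -3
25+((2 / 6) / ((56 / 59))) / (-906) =3805141 / 152208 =25.00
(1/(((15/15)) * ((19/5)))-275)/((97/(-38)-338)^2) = -0.00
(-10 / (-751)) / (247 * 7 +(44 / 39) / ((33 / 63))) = 26 / 3380251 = 0.00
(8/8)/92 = 1/92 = 0.01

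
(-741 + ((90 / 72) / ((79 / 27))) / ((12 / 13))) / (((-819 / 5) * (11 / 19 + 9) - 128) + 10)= 88923705 / 202578752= 0.44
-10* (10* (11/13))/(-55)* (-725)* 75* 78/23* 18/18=-6525000/23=-283695.65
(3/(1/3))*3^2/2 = 81/2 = 40.50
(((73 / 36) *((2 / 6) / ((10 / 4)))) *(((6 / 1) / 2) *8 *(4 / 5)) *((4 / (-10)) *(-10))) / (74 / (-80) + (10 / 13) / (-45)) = -485888 / 22045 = -22.04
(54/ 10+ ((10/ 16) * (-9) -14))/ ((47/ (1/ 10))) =-569/ 18800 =-0.03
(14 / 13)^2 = 196 / 169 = 1.16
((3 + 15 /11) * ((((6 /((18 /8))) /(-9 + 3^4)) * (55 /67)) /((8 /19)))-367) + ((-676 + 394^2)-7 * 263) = 91868446 /603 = 152352.32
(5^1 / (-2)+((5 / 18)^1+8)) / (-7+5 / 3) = -13 / 12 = -1.08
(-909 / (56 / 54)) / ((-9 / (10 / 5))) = 2727 / 14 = 194.79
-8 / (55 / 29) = -232 / 55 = -4.22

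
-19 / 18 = -1.06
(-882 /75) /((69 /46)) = -196 /25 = -7.84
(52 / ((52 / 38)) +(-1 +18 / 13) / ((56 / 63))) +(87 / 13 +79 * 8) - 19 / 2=5341 / 8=667.62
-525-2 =-527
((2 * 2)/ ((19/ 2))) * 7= 56/ 19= 2.95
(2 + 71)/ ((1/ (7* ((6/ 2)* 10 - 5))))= 12775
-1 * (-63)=63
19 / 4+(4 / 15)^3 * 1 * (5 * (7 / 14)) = 12953 / 2700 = 4.80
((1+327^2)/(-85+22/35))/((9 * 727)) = -3742550/19321479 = -0.19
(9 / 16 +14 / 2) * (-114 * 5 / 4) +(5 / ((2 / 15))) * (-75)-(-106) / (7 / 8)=-844259 / 224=-3769.01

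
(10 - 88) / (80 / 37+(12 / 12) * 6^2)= -1443 / 706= -2.04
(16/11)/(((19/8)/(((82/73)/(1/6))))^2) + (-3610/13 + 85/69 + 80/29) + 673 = 226250823883264/550473032967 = 411.01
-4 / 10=-2 / 5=-0.40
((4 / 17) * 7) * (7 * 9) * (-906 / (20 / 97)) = -38755962 / 85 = -455952.49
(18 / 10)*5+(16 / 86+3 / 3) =438 / 43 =10.19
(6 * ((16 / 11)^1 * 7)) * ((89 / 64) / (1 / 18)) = 16821 / 11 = 1529.18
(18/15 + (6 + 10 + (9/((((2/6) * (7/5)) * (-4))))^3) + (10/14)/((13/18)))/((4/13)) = -133970839/439040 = -305.14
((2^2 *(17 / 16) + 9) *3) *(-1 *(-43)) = 6837 / 4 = 1709.25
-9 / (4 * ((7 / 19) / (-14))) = 171 / 2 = 85.50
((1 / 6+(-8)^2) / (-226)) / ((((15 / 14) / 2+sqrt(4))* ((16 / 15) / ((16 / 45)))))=-2695 / 72207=-0.04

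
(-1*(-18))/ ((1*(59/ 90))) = 1620/ 59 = 27.46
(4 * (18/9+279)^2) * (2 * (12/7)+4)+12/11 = 180662852/77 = 2346270.81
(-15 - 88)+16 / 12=-305 / 3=-101.67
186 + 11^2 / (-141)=26105 / 141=185.14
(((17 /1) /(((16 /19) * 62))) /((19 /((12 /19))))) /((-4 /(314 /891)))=-2669 /2798928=-0.00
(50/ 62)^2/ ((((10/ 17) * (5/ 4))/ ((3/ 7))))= 2550/ 6727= 0.38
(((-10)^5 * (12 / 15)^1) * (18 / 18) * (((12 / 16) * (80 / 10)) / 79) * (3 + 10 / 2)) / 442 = -1920000 / 17459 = -109.97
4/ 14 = 2/ 7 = 0.29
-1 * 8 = -8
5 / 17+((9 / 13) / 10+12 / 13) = 2843 / 2210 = 1.29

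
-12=-12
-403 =-403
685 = 685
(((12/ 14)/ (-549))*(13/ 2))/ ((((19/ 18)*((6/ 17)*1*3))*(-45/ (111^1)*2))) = 8177/ 730170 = 0.01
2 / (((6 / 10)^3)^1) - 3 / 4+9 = 1891 / 108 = 17.51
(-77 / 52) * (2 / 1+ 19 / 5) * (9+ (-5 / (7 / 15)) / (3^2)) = -13079 / 195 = -67.07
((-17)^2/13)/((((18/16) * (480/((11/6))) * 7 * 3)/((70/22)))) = 289/25272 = 0.01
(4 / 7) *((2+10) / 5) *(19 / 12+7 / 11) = 1172 / 385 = 3.04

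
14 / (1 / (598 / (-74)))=-4186 / 37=-113.14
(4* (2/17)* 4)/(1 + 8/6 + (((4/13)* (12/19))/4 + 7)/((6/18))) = 11856/147883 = 0.08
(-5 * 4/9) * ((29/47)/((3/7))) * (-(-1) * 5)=-20300/1269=-16.00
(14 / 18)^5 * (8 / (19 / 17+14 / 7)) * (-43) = -98287336 / 3129597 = -31.41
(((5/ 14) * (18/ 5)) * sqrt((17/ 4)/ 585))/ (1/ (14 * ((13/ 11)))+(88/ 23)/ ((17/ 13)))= 1173 * sqrt(1105)/ 1062545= 0.04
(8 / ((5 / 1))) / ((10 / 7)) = 28 / 25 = 1.12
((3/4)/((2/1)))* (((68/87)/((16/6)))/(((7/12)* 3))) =51/812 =0.06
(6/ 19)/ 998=0.00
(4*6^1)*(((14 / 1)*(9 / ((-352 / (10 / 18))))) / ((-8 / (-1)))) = -105 / 176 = -0.60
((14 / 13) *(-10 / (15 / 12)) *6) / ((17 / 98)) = -65856 / 221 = -297.99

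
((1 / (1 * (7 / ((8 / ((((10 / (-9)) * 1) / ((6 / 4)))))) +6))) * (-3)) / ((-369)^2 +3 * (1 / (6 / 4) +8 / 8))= -81 / 19675987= -0.00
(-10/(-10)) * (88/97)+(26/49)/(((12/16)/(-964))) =-9711896/14259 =-681.11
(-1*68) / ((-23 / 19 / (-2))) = -112.35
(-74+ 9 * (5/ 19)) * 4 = -5444/ 19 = -286.53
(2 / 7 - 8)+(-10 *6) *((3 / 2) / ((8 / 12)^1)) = -999 / 7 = -142.71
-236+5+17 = -214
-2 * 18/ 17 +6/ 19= -1.80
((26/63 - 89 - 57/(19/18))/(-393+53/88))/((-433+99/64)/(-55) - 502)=-0.00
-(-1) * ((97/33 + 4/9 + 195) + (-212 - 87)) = -9961/99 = -100.62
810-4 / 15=12146 / 15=809.73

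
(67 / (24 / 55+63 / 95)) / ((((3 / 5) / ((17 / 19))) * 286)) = 28475 / 89622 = 0.32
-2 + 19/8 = 3/8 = 0.38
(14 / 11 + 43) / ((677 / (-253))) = -11201 / 677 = -16.55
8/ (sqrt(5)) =3.58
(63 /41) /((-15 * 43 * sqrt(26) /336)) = -3528 * sqrt(26) /114595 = -0.16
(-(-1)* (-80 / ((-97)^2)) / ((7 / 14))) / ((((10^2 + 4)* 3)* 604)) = -5 / 55409601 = -0.00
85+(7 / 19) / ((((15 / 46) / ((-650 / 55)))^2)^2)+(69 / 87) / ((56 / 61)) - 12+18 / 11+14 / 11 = 23262759696617065 / 36592778376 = 635719.96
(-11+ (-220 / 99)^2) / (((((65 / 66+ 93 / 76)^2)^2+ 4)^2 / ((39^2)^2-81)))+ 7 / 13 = -57071648916666316300828525664003461 / 3143449336161510204387829999625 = -18155.74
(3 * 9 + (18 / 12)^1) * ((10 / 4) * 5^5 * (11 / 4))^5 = 8549454621970653533935546875 / 65536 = 130454324676065880339592.70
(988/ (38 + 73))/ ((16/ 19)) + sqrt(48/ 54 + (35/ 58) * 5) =sqrt(118262)/ 174 + 4693/ 444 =12.55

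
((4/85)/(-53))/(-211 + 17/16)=64/15132295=0.00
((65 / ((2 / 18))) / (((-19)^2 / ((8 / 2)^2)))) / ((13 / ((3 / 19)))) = 0.31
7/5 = 1.40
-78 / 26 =-3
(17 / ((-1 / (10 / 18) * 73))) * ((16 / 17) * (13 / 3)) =-1040 / 1971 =-0.53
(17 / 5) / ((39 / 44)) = 748 / 195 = 3.84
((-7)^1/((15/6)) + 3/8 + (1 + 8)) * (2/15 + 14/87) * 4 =16832/2175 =7.74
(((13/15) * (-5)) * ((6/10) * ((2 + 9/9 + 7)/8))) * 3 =-9.75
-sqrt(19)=-4.36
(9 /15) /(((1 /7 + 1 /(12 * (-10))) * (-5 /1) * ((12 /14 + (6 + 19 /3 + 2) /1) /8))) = -84672 /180235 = -0.47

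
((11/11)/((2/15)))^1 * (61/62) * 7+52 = 12853/124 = 103.65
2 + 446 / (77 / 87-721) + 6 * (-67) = -12549401 / 31325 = -400.62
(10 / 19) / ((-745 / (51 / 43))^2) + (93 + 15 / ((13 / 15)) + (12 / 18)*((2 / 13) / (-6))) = 50321944324754 / 456266848635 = 110.29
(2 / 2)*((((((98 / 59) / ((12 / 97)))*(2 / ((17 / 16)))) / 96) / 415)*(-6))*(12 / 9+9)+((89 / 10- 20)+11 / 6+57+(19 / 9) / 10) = 119641583 / 2497470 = 47.91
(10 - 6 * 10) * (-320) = 16000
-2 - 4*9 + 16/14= -258/7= -36.86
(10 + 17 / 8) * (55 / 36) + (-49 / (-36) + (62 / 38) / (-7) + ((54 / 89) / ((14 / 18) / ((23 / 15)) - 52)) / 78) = 54288599327 / 2762471712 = 19.65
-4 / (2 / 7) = -14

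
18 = 18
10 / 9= 1.11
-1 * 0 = 0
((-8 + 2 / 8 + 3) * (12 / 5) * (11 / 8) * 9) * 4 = -5643 / 10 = -564.30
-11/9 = -1.22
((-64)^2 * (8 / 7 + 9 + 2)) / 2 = 174080 / 7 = 24868.57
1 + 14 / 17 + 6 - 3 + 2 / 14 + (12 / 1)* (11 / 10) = 10809 / 595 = 18.17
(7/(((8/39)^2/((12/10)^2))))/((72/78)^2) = 1799343/6400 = 281.15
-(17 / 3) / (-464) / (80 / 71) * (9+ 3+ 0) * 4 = 1207 / 2320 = 0.52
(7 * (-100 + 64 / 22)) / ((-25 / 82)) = 613032 / 275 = 2229.21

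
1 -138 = -137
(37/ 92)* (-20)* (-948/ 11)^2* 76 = -12635778240/ 2783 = -4540344.32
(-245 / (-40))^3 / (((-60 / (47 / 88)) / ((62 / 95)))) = -171414593 / 128409600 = -1.33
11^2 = 121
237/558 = 0.42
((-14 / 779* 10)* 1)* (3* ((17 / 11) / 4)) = -1785 / 8569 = -0.21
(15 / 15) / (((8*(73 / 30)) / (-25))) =-375 / 292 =-1.28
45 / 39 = 15 / 13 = 1.15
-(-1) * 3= 3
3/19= 0.16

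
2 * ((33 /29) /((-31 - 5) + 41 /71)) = -4686 /72935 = -0.06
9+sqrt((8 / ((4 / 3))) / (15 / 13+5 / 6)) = 6*sqrt(2015) / 155+9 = 10.74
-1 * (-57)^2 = -3249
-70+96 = 26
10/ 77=0.13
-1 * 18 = -18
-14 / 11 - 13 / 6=-227 / 66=-3.44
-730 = -730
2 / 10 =1 / 5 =0.20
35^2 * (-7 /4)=-8575 /4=-2143.75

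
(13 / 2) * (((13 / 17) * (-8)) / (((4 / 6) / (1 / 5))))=-1014 / 85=-11.93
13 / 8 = 1.62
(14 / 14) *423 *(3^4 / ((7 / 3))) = 102789 / 7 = 14684.14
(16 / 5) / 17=16 / 85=0.19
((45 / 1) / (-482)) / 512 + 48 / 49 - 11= -121173149 / 12092416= -10.02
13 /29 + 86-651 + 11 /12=-196145 /348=-563.64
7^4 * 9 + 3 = 21612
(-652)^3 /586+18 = -138578630 /293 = -472964.61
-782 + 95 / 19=-777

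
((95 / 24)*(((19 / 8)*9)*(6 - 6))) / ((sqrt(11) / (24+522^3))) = 0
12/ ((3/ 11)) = 44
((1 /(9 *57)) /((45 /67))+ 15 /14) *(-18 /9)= -347213 /161595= -2.15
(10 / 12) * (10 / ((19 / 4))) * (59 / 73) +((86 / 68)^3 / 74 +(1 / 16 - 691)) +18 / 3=-1033974396949 / 1512781482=-683.49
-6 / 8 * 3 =-9 / 4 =-2.25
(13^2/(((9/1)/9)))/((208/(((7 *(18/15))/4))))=273/160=1.71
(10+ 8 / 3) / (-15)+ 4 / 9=-2 / 5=-0.40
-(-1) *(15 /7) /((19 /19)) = 15 /7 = 2.14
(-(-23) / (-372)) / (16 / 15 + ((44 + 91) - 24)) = -115 / 208444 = -0.00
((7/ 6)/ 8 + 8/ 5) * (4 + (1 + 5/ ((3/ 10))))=5447/ 144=37.83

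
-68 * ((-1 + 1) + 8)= -544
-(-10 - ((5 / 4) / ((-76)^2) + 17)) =27.00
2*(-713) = -1426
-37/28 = -1.32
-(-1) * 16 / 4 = 4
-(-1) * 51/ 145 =51/ 145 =0.35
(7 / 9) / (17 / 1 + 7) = 7 / 216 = 0.03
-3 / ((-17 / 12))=36 / 17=2.12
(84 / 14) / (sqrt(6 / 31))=sqrt(186)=13.64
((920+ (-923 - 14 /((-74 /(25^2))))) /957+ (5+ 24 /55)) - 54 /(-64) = 36261847 /5665440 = 6.40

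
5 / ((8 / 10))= 25 / 4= 6.25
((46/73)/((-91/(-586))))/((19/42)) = 161736/18031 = 8.97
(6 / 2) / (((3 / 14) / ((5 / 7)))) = 10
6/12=0.50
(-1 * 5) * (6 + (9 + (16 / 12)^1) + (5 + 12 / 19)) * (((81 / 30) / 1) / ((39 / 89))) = -676.69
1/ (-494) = -1/ 494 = -0.00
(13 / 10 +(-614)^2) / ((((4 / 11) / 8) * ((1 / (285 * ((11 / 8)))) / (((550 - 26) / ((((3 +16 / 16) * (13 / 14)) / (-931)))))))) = -22198185818441787 / 52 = -426888188816188.21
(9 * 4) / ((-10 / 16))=-288 / 5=-57.60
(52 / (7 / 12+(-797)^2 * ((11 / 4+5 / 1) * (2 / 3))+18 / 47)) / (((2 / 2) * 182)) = 376 / 4318998999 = 0.00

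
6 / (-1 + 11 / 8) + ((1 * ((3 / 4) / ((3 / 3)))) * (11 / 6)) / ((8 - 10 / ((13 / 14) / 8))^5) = 138572964953173505 / 8660810309828608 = 16.00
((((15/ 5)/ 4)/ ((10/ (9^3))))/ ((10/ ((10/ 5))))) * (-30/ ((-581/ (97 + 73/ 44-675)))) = -166380399/ 511280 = -325.42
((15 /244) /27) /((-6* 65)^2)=1 /66802320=0.00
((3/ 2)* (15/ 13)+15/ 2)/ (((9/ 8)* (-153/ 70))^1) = -22400/ 5967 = -3.75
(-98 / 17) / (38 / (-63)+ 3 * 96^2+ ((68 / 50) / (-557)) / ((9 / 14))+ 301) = -0.00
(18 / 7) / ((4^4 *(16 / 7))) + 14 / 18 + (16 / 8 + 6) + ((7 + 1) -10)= 125009 / 18432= 6.78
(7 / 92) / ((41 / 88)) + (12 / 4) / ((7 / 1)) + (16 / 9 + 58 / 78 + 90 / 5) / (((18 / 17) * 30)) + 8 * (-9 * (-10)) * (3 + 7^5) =5047654358053277 / 417051180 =12103201.24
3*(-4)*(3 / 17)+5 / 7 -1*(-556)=65997 / 119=554.60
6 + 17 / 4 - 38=-111 / 4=-27.75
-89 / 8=-11.12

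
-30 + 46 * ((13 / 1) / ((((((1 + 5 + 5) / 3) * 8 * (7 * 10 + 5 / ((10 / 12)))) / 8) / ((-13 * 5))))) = -70845 / 418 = -169.49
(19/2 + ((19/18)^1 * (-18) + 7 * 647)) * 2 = 9039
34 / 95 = 0.36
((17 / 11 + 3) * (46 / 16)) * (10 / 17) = 2875 / 374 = 7.69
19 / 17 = 1.12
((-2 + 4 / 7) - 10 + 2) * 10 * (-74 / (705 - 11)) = 24420 / 2429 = 10.05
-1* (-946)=946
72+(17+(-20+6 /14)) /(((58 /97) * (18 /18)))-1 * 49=3796 /203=18.70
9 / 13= 0.69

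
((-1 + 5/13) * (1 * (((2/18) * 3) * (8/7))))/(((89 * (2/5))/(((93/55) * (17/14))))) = -8432/623623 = -0.01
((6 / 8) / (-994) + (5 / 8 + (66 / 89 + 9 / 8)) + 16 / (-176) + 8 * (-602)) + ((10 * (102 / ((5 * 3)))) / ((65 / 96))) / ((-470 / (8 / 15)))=-1431069017589441 / 297289993000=-4813.71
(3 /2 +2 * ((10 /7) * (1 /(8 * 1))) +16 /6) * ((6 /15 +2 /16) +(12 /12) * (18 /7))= 5491 /392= 14.01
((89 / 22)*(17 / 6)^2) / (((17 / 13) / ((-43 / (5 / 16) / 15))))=-1691534 / 7425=-227.82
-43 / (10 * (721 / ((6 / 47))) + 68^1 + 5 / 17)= -2193 / 2883878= -0.00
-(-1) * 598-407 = 191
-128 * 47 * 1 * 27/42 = -27072/7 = -3867.43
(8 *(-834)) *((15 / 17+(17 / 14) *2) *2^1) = -5257536 / 119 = -44180.97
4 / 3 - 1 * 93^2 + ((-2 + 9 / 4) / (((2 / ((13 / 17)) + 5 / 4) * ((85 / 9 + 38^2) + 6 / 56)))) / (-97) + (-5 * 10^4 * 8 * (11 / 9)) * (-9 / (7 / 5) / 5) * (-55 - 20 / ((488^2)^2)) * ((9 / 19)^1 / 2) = -1724743113766503223840217093 / 210421322515817177520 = -8196617.59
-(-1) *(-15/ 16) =-15/ 16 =-0.94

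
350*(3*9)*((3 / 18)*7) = 11025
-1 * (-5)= 5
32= 32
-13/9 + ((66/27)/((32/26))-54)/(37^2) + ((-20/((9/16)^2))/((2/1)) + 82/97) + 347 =27084881719/86049864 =314.76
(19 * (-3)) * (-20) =1140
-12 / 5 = -2.40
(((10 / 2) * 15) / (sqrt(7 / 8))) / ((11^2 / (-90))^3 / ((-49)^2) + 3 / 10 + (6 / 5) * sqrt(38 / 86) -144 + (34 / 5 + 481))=-78779612783340000000 * sqrt(11438) / 15598121140399720982479603 + 971369463342616817850000 * sqrt(14) / 15598121140399720982479603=0.23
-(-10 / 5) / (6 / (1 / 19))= 1 / 57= 0.02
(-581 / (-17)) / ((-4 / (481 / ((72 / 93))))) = -8663291 / 1632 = -5308.39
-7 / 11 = -0.64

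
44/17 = 2.59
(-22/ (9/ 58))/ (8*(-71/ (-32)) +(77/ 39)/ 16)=-265408/ 33459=-7.93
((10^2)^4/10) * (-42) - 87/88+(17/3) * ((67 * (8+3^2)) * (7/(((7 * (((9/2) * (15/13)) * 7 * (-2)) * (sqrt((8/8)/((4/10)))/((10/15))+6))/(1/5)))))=-42436548454311577/101039400+503438 * sqrt(10)/1148175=-420000003.11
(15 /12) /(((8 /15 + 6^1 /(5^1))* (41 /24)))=225 /533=0.42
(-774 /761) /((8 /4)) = -387 /761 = -0.51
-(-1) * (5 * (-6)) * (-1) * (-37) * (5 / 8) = -2775 / 4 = -693.75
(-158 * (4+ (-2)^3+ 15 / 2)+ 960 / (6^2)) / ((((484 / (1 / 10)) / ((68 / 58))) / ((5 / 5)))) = -26843 / 210540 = -0.13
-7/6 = -1.17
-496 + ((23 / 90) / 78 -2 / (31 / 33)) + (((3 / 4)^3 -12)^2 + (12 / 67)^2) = -364165087430107 / 1000341688320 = -364.04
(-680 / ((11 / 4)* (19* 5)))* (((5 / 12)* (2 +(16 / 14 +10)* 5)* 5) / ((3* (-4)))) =343400 / 13167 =26.08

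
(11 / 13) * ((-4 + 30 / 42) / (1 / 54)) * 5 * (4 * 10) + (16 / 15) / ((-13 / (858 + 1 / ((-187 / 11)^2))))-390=-12026575006 / 394485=-30486.77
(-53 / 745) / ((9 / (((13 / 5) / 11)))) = -689 / 368775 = -0.00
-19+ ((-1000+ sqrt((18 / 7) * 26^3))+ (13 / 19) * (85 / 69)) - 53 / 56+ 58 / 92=-74772223 / 73416+ 156 * sqrt(91) / 7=-805.88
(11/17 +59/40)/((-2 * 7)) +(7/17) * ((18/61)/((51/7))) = -1331751/9872240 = -0.13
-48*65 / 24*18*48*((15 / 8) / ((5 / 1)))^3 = -47385 / 8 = -5923.12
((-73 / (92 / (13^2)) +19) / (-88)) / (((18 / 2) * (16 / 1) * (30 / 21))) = 74123 / 11658240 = 0.01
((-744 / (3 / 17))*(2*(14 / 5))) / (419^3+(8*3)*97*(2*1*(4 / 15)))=-118048 / 367806503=-0.00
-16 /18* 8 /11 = -64 /99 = -0.65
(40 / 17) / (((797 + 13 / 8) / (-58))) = -18560 / 108613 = -0.17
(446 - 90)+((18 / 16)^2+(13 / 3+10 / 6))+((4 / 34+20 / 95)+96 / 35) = 265051897 / 723520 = 366.34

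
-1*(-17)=17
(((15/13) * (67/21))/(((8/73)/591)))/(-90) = -963527/4368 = -220.59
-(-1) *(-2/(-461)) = 2/461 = 0.00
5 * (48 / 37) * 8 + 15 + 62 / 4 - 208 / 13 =4913 / 74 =66.39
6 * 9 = 54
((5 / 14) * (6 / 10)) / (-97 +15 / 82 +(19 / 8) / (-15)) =-7380 / 3339833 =-0.00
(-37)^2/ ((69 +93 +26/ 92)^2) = 2896804/ 55726225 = 0.05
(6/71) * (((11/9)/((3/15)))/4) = 55/426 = 0.13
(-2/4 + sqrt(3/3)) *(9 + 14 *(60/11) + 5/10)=1889/44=42.93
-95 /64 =-1.48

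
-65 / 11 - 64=-769 / 11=-69.91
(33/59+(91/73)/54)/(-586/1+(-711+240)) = -0.00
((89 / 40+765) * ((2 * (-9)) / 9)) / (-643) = 30689 / 12860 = 2.39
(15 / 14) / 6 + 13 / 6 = 197 / 84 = 2.35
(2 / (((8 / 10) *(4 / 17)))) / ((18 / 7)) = 595 / 144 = 4.13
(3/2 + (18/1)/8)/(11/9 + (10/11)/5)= 1485/556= 2.67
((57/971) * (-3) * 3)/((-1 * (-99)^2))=19/352473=0.00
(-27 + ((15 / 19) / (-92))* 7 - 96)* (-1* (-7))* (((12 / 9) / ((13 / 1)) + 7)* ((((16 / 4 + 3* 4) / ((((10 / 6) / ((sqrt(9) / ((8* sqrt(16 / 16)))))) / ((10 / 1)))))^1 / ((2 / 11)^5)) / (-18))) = 22391261474967 / 363584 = 61584837.27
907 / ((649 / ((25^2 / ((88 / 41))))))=23241875 / 57112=406.95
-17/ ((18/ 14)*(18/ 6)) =-4.41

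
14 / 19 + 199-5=3700 / 19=194.74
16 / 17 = 0.94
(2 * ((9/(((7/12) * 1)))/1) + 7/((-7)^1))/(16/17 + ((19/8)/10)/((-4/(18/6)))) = 1136960/29057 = 39.13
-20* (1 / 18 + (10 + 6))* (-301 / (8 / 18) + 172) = 2920345 / 18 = 162241.39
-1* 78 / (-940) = 39 / 470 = 0.08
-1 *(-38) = 38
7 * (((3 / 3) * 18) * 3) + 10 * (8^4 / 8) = 5498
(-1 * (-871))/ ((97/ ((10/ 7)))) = 8710/ 679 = 12.83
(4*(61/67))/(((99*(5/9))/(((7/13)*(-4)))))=-6832/47905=-0.14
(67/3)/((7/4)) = 268/21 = 12.76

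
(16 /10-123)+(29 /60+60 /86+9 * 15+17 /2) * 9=1015427 /860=1180.73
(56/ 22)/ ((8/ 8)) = 28/ 11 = 2.55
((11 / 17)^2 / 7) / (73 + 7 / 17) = 121 / 148512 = 0.00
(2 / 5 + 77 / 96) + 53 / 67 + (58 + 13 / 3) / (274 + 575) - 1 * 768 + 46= -19656947789 / 27303840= -719.93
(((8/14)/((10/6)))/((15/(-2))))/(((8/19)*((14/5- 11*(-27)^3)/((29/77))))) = -551/2917550405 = -0.00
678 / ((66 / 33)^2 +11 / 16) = 144.64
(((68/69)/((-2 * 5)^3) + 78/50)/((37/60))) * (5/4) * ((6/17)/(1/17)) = 80679/4255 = 18.96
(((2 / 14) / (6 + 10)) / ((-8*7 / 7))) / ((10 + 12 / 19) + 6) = -19 / 283136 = -0.00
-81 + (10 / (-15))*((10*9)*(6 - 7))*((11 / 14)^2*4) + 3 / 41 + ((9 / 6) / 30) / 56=21612767 / 321440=67.24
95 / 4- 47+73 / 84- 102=-2612 / 21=-124.38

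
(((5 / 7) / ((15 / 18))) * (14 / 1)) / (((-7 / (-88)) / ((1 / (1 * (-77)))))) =-96 / 49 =-1.96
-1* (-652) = 652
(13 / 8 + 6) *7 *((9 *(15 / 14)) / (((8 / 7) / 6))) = 172935 / 64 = 2702.11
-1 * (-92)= 92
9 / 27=0.33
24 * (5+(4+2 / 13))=2856 / 13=219.69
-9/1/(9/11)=-11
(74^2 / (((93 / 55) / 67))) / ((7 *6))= 10089530 / 1953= 5166.17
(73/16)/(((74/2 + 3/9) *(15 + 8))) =219/41216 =0.01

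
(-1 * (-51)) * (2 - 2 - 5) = -255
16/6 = 8/3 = 2.67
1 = 1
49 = 49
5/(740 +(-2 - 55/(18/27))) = 10/1311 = 0.01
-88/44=-2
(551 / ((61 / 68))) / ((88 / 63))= 590121 / 1342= 439.73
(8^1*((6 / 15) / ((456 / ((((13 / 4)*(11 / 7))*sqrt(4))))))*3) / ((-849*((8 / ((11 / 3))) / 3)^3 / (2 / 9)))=-190333 / 1300803840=-0.00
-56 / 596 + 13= 1923 / 149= 12.91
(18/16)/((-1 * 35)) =-9/280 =-0.03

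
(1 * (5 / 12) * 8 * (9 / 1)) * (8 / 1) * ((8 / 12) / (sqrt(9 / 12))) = 320 * sqrt(3) / 3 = 184.75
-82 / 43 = -1.91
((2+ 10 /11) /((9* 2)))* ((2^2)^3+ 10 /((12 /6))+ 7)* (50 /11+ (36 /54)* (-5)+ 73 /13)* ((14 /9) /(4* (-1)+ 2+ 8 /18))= -3561664 /42471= -83.86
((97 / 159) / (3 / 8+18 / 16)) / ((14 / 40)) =3880 / 3339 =1.16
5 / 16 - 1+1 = 5 / 16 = 0.31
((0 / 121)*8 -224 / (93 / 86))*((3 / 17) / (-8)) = 2408 / 527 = 4.57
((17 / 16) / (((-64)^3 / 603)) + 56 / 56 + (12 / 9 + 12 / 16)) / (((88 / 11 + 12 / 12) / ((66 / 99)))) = 38766559 / 169869312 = 0.23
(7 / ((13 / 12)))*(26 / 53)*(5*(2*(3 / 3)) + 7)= 2856 / 53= 53.89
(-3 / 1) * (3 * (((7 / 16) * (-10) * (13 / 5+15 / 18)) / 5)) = 2163 / 80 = 27.04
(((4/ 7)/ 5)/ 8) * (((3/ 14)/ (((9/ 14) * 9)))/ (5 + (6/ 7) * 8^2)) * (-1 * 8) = -4/ 56565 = -0.00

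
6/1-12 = -6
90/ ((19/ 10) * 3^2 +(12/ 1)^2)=100/ 179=0.56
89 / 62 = 1.44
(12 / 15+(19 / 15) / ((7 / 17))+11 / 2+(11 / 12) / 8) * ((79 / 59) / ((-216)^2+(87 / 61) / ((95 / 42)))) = 2919788729 / 10719834898752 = 0.00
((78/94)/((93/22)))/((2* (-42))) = -143/61194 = -0.00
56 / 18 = 28 / 9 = 3.11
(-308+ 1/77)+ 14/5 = -117497/385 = -305.19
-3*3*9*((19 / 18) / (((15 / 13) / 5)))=-370.50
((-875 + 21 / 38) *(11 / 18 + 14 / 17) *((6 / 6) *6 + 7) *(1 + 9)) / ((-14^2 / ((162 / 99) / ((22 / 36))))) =1219100805 / 547162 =2228.04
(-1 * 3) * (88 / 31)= -264 / 31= -8.52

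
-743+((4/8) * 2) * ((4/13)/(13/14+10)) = -1477771/1989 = -742.97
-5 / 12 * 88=-36.67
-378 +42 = -336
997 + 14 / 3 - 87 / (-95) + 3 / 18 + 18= 581827 / 570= 1020.75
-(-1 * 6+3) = 3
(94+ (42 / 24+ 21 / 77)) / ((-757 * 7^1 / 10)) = -21125 / 116578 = -0.18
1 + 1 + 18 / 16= 25 / 8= 3.12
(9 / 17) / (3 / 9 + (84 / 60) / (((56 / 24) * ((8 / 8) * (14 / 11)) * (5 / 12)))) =4725 / 13073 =0.36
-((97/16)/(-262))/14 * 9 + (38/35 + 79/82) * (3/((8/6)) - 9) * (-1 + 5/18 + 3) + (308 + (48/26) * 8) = 158735267/544960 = 291.28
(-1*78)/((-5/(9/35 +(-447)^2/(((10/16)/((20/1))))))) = 17455314942/175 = 99744656.81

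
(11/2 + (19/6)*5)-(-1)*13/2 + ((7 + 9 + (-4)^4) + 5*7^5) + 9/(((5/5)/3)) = 84361.83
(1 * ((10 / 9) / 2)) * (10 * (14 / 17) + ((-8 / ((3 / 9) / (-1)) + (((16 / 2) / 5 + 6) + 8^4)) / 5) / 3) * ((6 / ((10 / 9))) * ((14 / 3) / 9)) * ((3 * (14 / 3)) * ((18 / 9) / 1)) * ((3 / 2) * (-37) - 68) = -1524486.50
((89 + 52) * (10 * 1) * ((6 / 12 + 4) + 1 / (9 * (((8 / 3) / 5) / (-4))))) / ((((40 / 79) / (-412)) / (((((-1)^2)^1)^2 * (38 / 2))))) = -79929751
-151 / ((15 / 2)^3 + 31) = -1208 / 3623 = -0.33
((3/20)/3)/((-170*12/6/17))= -1/400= -0.00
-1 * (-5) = 5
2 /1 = 2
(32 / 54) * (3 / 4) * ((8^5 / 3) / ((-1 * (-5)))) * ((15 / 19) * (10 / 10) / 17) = 131072 / 2907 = 45.09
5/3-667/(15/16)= -709.80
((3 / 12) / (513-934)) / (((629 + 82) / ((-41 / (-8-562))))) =-41 / 682474680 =-0.00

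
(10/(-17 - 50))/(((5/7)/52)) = -728/67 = -10.87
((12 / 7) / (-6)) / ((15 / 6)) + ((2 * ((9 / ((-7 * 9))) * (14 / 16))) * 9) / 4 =-379 / 560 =-0.68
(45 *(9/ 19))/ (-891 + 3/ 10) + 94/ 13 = 5285084/ 733343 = 7.21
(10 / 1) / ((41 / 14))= 140 / 41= 3.41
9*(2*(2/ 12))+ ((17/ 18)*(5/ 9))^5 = 339168355621/ 111577100832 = 3.04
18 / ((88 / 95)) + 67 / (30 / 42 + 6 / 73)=168583 / 1628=103.55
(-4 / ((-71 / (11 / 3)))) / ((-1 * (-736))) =11 / 39192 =0.00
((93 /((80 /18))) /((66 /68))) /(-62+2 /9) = -42687 /122320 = -0.35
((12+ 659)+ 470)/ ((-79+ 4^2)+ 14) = -163/ 7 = -23.29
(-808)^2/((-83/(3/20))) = -489648/415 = -1179.87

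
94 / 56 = 47 / 28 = 1.68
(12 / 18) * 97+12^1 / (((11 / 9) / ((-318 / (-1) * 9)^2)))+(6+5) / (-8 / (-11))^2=169849668883 / 2112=80421244.74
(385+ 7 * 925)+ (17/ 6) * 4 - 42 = 20488/ 3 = 6829.33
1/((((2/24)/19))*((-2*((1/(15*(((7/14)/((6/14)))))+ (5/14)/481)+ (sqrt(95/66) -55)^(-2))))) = -2396909901120631260/1224030506793869+ 7506157827168*sqrt(6270)/1224030506793869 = -1957.73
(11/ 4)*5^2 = 275/ 4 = 68.75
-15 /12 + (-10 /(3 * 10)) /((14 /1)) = -107 /84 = -1.27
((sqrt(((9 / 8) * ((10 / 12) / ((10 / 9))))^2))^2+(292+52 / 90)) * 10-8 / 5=67537081 / 23040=2931.30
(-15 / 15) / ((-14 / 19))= 19 / 14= 1.36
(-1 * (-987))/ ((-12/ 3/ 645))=-636615/ 4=-159153.75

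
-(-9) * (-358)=-3222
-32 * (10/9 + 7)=-2336/9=-259.56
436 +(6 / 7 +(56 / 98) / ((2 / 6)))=3070 / 7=438.57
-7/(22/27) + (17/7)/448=-296165/34496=-8.59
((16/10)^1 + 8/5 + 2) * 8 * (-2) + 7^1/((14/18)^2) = -2507/35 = -71.63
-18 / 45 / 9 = -2 / 45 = -0.04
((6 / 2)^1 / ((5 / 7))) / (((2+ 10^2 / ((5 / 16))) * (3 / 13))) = 13 / 230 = 0.06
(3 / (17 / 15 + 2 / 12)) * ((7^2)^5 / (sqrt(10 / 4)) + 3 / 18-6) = -175 / 13 + 1694851494 * sqrt(10) / 13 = 412276218.60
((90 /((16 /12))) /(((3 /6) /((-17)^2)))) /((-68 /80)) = -45900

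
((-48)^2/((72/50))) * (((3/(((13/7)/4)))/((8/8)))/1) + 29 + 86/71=9570285/923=10368.67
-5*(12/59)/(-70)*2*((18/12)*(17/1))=306/413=0.74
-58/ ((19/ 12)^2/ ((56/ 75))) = -155904/ 9025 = -17.27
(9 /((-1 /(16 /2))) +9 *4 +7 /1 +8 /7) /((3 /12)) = -780 /7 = -111.43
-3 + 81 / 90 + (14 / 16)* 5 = 91 / 40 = 2.28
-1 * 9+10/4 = -13/2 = -6.50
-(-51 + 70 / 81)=4061 / 81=50.14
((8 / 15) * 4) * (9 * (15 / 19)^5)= 14580000 / 2476099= 5.89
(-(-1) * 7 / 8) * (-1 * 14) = -49 / 4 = -12.25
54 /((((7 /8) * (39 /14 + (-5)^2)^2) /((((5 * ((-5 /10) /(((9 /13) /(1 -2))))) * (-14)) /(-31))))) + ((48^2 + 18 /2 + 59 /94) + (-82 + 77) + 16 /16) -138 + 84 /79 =75690235034773 /34835002126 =2172.82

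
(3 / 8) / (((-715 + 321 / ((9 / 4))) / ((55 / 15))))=-33 / 13736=-0.00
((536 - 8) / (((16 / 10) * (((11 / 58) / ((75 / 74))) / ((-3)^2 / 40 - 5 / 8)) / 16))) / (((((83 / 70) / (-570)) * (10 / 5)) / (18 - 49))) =-258264720000 / 3071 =-84097922.50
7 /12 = 0.58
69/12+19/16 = 111/16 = 6.94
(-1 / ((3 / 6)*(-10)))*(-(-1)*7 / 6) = 7 / 30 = 0.23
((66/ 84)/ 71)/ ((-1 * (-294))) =11/ 292236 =0.00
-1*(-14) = 14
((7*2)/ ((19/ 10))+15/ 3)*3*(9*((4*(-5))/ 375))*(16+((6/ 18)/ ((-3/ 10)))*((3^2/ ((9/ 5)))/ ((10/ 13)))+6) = -1316/ 5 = -263.20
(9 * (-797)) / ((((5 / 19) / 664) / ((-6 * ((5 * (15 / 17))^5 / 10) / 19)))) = 1356302221875000 / 1419857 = 955238606.34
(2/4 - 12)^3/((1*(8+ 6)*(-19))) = 12167/2128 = 5.72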